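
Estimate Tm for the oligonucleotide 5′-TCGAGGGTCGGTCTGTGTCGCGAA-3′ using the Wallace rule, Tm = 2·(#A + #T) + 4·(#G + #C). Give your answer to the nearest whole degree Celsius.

78°C

Base counts: A=3, T=6, G=10, C=5 (length 24).
Tm = 2·(3+6) + 4·(10+5) = 2·9 + 4·15 = 18 + 60 = 78°C.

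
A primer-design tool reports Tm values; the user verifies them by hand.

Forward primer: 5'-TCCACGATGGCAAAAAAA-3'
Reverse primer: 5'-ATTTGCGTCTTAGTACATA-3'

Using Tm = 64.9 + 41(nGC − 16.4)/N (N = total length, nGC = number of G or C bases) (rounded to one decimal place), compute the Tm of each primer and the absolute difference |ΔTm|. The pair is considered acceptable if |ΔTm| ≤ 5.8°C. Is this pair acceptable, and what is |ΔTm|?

|ΔTm| = 1.0°C; the pair is acceptable.

Forward: G+C = 7, N = 18 → Tm = 64.9 + 41·(7 − 16.4)/18 = 43.5°C.
Reverse: G+C = 6, N = 19 → Tm = 64.9 + 41·(6 − 16.4)/19 = 42.5°C.
|ΔTm| = |43.5 − 42.5| = 1.0°C, ≤ 5.8°C.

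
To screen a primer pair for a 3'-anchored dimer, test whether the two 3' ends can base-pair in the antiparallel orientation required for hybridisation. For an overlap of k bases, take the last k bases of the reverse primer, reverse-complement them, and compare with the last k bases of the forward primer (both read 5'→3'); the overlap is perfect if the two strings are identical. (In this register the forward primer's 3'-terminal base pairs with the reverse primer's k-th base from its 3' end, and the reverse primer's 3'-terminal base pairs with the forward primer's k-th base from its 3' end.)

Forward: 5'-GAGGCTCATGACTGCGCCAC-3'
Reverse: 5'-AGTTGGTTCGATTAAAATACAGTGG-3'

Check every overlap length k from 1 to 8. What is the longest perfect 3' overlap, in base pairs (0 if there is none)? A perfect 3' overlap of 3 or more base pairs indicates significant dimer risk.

Last 8 bases (5'→3') — forward …TGCGCCAC, reverse …TACAGTGG.
Reverse complement of the reverse primer's last 8 bases: CCACTGTA; its first k bases are the reverse complement of the reverse primer's last k bases, so a perfect k-base overlap needs the forward primer's last k bases to equal them.
Comparing (forward last k vs required): k=1: C vs C ✓; k=2: AC vs CC ✗; k=3: CAC vs CCA ✗; k=4: CCAC vs CCAC ✓; k=5: GCCAC vs CCACT ✗; k=6: CGCCAC vs CCACTG ✗; k=7: GCGCCAC vs CCACTGT ✗; k=8: TGCGCCAC vs CCACTGTA ✗.
Perfect overlaps at k = 1, 4; the largest is 4.

Longest perfect overlap: 4 complementary base pairs; significant dimer risk (threshold 3).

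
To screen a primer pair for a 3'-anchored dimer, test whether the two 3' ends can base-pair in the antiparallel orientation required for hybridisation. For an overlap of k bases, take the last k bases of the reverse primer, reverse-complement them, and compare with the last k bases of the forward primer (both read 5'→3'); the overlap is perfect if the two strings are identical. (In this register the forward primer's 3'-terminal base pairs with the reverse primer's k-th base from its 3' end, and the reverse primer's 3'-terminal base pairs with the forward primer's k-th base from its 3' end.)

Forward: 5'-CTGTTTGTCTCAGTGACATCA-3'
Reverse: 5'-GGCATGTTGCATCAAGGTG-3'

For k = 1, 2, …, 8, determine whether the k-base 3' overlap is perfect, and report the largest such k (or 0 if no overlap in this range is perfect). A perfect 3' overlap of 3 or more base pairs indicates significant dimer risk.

Last 8 bases (5'→3') — forward …TGACATCA, reverse …TCAAGGTG.
Reverse complement of the reverse primer's last 8 bases: CACCTTGA; its first k bases are the reverse complement of the reverse primer's last k bases, so a perfect k-base overlap needs the forward primer's last k bases to equal them.
Comparing (forward last k vs required): k=1: A vs C ✗; k=2: CA vs CA ✓; k=3: TCA vs CAC ✗; k=4: ATCA vs CACC ✗; k=5: CATCA vs CACCT ✗; k=6: ACATCA vs CACCTT ✗; k=7: GACATCA vs CACCTTG ✗; k=8: TGACATCA vs CACCTTGA ✗.
Only k = 2 is perfect, so the longest perfect 3' overlap is 2.

Longest perfect overlap: 2 complementary base pairs; below the dimer-risk threshold (threshold 3).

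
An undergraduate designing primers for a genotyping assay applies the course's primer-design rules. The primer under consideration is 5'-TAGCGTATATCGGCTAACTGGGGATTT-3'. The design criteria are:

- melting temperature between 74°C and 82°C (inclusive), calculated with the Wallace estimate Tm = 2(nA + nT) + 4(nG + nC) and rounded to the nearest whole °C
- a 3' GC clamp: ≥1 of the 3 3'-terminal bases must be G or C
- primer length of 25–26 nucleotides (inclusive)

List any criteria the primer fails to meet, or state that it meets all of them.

Fails: GC clamp, length.

Base counts: A=6, T=9, G=8, C=4 (length 27).
Tm: Tm = 2·15 + 4·12 = 78°C ✓
GC clamp: 3' end TTT has 0 G/C, need ≥1 ✗
length: length 27, outside 25–26 ✗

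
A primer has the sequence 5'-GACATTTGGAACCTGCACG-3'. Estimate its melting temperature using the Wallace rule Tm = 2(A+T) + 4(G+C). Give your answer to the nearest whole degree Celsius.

Base counts: A=5, T=4, G=5, C=5 (length 19).
Tm = 2·(5+4) + 4·(5+5) = 2·9 + 4·10 = 18 + 40 = 58°C.

58°C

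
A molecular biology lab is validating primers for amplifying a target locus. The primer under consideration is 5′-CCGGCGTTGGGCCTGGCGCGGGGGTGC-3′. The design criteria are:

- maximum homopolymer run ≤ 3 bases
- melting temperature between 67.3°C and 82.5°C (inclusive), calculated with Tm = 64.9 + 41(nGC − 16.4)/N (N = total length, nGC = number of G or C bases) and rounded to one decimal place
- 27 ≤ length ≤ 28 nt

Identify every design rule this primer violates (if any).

Base counts: A=0, T=4, G=15, C=8 (length 27).
homopolymer run: longest run = 5, exceeds 3 ✗
Tm: Tm = 64.9 + 41·(23 − 16.4)/27 = 74.9°C ✓
length: length 27 ✓

Fails: homopolymer run.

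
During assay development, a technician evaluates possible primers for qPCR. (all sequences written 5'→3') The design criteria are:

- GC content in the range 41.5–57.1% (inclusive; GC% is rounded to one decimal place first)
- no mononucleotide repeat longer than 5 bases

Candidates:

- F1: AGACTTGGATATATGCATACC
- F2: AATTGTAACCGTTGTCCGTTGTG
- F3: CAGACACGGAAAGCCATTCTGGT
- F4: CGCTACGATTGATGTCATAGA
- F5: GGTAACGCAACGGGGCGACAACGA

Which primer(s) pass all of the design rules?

F1 (21 nt, A=7 T=6 G=4 C=4): GC 8/21 = 38.1%, outside 41.5–57.1% ✗; longest run = 2 ✓ — fails.
F2 (23 nt, A=4 T=9 G=6 C=4): GC 10/23 = 43.5% ✓; longest run = 2 ✓ — passes.
F3 (23 nt, A=7 T=4 G=6 C=6): GC 12/23 = 52.2% ✓; longest run = 3 ✓ — passes.
F4 (21 nt, A=6 T=6 G=5 C=4): GC 9/21 = 42.9% ✓; longest run = 2 ✓ — passes.
F5 (24 nt, A=8 T=1 G=9 C=6): GC 15/24 = 62.5%, outside 41.5–57.1% ✗; longest run = 4 ✓ — fails.

F2, F3 and F4.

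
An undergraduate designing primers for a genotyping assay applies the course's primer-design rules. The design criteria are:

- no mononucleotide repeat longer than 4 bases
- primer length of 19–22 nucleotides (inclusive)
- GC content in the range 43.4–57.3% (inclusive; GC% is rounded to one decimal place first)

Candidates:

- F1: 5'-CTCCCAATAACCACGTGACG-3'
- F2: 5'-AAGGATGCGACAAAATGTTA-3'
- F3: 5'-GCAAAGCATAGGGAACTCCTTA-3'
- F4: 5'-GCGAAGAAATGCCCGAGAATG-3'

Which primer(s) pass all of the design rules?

F1 (20 nt, A=6 T=3 G=3 C=8): longest run = 3 ✓; length 20 ✓; GC 11/20 = 55.0% ✓ — passes.
F2 (20 nt, A=9 T=4 G=5 C=2): longest run = 4 ✓; length 20 ✓; GC 7/20 = 35.0%, outside 43.4–57.3% ✗ — fails.
F3 (22 nt, A=8 T=4 G=5 C=5): longest run = 3 ✓; length 22 ✓; GC 10/22 = 45.5% ✓ — passes.
F4 (21 nt, A=8 T=2 G=7 C=4): longest run = 3 ✓; length 21 ✓; GC 11/21 = 52.4% ✓ — passes.

F1, F3 and F4.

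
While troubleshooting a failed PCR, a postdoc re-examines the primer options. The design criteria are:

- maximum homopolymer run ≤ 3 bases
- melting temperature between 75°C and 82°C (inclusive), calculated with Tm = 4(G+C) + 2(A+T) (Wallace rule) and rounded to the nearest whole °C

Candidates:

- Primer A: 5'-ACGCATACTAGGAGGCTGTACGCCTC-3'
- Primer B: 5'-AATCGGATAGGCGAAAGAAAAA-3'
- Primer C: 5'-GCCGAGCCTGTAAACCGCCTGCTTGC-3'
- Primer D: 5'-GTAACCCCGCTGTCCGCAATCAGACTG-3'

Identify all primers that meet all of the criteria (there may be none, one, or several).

Primer A (26 nt, A=6 T=5 G=7 C=8): longest run = 2 ✓; Tm = 2·11 + 4·15 = 82°C ✓ — passes.
Primer B (22 nt, A=12 T=2 G=6 C=2): longest run = 5, exceeds 3 ✗; Tm = 2·14 + 4·8 = 60°C, outside 75–82°C ✗ — fails.
Primer C (26 nt, A=4 T=5 G=7 C=10): longest run = 3 ✓; Tm = 2·9 + 4·17 = 86°C, outside 75–82°C ✗ — fails.
Primer D (27 nt, A=6 T=5 G=6 C=10): longest run = 4, exceeds 3 ✗; Tm = 2·11 + 4·16 = 86°C, outside 75–82°C ✗ — fails.

Primer A only.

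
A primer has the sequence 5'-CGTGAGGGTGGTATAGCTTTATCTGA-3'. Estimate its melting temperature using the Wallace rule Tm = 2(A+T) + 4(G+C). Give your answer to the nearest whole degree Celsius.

76°C

Base counts: A=5, T=9, G=9, C=3 (length 26).
Tm = 2·(5+9) + 4·(9+3) = 2·14 + 4·12 = 28 + 48 = 76°C.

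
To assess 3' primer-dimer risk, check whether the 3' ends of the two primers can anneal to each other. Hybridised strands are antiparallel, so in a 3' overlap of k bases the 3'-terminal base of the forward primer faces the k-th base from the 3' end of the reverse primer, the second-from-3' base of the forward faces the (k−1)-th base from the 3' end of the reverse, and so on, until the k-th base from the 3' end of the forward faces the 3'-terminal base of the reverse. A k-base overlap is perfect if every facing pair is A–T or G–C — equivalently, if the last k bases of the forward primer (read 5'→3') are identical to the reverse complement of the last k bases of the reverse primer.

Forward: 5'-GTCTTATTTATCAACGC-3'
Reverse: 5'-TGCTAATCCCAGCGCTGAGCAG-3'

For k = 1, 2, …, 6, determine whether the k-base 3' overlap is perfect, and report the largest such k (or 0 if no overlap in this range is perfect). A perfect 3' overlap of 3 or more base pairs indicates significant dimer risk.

Last 6 bases (5'→3') — forward …CAACGC, reverse …GAGCAG.
Reverse complement of the reverse primer's last 6 bases: CTGCTC; its first k bases are the reverse complement of the reverse primer's last k bases, so a perfect k-base overlap needs the forward primer's last k bases to equal them.
Comparing (forward last k vs required): k=1: C vs C ✓; k=2: GC vs CT ✗; k=3: CGC vs CTG ✗; k=4: ACGC vs CTGC ✗; k=5: AACGC vs CTGCT ✗; k=6: CAACGC vs CTGCTC ✗.
Only k = 1 is perfect, so the longest perfect 3' overlap is 1.

Longest perfect overlap: 1 complementary base pair; below the dimer-risk threshold (threshold 3).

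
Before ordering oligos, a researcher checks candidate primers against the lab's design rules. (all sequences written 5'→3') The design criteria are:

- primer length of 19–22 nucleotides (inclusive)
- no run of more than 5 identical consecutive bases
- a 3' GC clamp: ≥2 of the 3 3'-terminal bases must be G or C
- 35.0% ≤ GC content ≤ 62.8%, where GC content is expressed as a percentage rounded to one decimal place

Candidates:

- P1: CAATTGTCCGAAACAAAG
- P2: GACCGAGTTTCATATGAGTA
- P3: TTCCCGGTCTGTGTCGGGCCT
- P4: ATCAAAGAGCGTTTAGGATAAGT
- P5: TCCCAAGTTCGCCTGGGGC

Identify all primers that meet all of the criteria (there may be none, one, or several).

P1 (18 nt, A=8 T=3 G=3 C=4): length 18, outside 19–22 ✗; longest run = 3 ✓; 3' end AAG has 1 G/C, need ≥2 ✗; GC 7/18 = 38.9% ✓ — fails.
P2 (20 nt, A=6 T=6 G=5 C=3): length 20 ✓; longest run = 3 ✓; 3' end GTA has 1 G/C, need ≥2 ✗; GC 8/20 = 40.0% ✓ — fails.
P3 (21 nt, A=0 T=7 G=7 C=7): length 21 ✓; longest run = 3 ✓; 3' end CCT has 2 G/C ✓; GC 14/21 = 66.7%, outside 35.0–62.8% ✗ — fails.
P4 (23 nt, A=9 T=6 G=6 C=2): length 23, outside 19–22 ✗; longest run = 3 ✓; 3' end AGT has 1 G/C, need ≥2 ✗; GC 8/23 = 34.8%, outside 35.0–62.8% ✗ — fails.
P5 (19 nt, A=2 T=4 G=6 C=7): length 19 ✓; longest run = 4 ✓; 3' end GGC has 3 G/C ✓; GC 13/19 = 68.4%, outside 35.0–62.8% ✗ — fails.

None of the candidates satisfy all criteria.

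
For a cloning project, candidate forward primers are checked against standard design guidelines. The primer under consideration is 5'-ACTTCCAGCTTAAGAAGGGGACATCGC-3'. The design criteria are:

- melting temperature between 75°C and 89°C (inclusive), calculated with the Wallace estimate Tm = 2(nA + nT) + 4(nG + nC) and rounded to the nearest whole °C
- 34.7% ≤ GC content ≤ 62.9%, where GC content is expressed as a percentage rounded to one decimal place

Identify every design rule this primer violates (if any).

Base counts: A=8, T=5, G=7, C=7 (length 27).
Tm: Tm = 2·13 + 4·14 = 82°C ✓
GC content: GC 14/27 = 51.9% ✓

Meets all criteria.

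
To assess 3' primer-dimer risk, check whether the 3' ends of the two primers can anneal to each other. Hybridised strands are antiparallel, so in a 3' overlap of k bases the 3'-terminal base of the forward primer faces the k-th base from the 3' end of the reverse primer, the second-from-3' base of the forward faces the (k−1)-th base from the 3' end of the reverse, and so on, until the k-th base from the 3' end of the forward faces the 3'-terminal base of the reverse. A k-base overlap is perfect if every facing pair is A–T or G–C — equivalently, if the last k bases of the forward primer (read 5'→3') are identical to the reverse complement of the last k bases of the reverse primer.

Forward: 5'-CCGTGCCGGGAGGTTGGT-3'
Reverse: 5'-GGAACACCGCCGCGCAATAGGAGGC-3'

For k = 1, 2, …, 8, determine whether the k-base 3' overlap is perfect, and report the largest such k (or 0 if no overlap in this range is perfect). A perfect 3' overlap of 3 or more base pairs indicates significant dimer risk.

Last 8 bases (5'→3') — forward …AGGTTGGT, reverse …TAGGAGGC.
Reverse complement of the reverse primer's last 8 bases: GCCTCCTA; its first k bases are the reverse complement of the reverse primer's last k bases, so a perfect k-base overlap needs the forward primer's last k bases to equal them.
Comparing (forward last k vs required): k=1: T vs G ✗; k=2: GT vs GC ✗; k=3: GGT vs GCC ✗; k=4: TGGT vs GCCT ✗; k=5: TTGGT vs GCCTC ✗; k=6: GTTGGT vs GCCTCC ✗; k=7: GGTTGGT vs GCCTCCT ✗; k=8: AGGTTGGT vs GCCTCCTA ✗.
No overlap length from 1 to 8 is perfect, so the longest perfect 3' overlap is 0.

Longest perfect overlap: 0 complementary base pairs; below the dimer-risk threshold (threshold 3).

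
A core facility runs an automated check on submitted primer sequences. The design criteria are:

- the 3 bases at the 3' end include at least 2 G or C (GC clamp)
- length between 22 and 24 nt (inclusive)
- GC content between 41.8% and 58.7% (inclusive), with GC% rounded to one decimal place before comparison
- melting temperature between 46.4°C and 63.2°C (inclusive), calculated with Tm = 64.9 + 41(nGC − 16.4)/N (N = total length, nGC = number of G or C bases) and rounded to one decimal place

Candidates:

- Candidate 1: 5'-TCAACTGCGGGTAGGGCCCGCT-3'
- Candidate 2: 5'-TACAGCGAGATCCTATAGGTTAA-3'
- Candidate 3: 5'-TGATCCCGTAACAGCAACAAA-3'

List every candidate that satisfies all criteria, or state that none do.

Candidate 1 (22 nt, A=3 T=4 G=8 C=7): 3' end GCT has 2 G/C ✓; length 22 ✓; GC 15/22 = 68.2%, outside 41.8–58.7% ✗; Tm = 64.9 + 41·(15 − 16.4)/22 = 62.3°C ✓ — fails.
Candidate 2 (23 nt, A=8 T=6 G=5 C=4): 3' end TAA has 0 G/C, need ≥2 ✗; length 23 ✓; GC 9/23 = 39.1%, outside 41.8–58.7% ✗; Tm = 64.9 + 41·(9 − 16.4)/23 = 51.7°C ✓ — fails.
Candidate 3 (21 nt, A=9 T=3 G=3 C=6): 3' end AAA has 0 G/C, need ≥2 ✗; length 21, outside 22–24 ✗; GC 9/21 = 42.9% ✓; Tm = 64.9 + 41·(9 − 16.4)/21 = 50.5°C ✓ — fails.

None of the candidates satisfy all criteria.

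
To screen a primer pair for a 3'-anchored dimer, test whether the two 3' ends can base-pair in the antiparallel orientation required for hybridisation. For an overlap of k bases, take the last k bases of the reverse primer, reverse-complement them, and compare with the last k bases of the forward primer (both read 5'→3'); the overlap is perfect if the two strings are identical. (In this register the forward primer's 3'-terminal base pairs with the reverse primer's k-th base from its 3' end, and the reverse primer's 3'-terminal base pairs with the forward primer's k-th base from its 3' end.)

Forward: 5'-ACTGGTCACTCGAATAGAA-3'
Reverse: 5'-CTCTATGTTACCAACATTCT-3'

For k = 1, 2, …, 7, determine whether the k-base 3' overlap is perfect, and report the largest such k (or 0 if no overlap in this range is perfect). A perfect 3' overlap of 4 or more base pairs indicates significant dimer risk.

Last 7 bases (5'→3') — forward …AATAGAA, reverse …ACATTCT.
Reverse complement of the reverse primer's last 7 bases: AGAATGT; its first k bases are the reverse complement of the reverse primer's last k bases, so a perfect k-base overlap needs the forward primer's last k bases to equal them.
Comparing (forward last k vs required): k=1: A vs A ✓; k=2: AA vs AG ✗; k=3: GAA vs AGA ✗; k=4: AGAA vs AGAA ✓; k=5: TAGAA vs AGAAT ✗; k=6: ATAGAA vs AGAATG ✗; k=7: AATAGAA vs AGAATGT ✗.
Perfect overlaps at k = 1, 4; the largest is 4.

Longest perfect overlap: 4 complementary base pairs; significant dimer risk (threshold 4).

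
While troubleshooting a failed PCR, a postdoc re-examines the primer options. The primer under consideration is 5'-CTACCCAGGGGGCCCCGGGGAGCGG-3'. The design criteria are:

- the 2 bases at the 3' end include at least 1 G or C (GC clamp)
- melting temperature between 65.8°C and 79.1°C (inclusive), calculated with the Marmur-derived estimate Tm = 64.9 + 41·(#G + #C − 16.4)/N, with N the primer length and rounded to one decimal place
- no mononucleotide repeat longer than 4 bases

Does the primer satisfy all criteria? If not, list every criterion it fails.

Fails: homopolymer run.

Base counts: A=3, T=1, G=12, C=9 (length 25).
GC clamp: 3' end GG has 2 G/C ✓
Tm: Tm = 64.9 + 41·(21 − 16.4)/25 = 72.4°C ✓
homopolymer run: longest run = 5, exceeds 4 ✗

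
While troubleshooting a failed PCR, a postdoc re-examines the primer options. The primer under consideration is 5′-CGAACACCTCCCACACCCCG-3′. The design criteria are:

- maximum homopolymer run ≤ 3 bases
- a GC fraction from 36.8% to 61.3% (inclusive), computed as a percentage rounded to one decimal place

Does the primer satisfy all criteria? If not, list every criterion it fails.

Base counts: A=5, T=1, G=2, C=12 (length 20).
homopolymer run: longest run = 4, exceeds 3 ✗
GC content: GC 14/20 = 70.0%, outside 36.8–61.3% ✗

Fails: homopolymer run, GC content.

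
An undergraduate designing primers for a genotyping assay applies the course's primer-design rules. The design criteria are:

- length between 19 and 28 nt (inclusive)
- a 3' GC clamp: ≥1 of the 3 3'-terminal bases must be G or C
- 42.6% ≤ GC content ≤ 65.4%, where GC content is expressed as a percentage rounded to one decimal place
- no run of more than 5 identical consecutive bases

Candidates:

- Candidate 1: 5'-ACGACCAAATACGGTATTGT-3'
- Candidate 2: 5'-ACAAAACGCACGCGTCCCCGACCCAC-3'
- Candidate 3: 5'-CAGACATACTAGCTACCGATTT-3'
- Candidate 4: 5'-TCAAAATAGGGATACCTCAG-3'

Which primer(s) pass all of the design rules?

Candidate 1 (20 nt, A=7 T=5 G=4 C=4): length 20 ✓; 3' end TGT has 1 G/C ✓; GC 8/20 = 40.0%, outside 42.6–65.4% ✗; longest run = 3 ✓ — fails.
Candidate 2 (26 nt, A=8 T=1 G=4 C=13): length 26 ✓; 3' end CAC has 2 G/C ✓; GC 17/26 = 65.4% ✓; longest run = 4 ✓ — passes.
Candidate 3 (22 nt, A=7 T=6 G=3 C=6): length 22 ✓; 3' end TTT has 0 G/C, need ≥1 ✗; GC 9/22 = 40.9%, outside 42.6–65.4% ✗; longest run = 3 ✓ — fails.
Candidate 4 (20 nt, A=8 T=4 G=4 C=4): length 20 ✓; 3' end CAG has 2 G/C ✓; GC 8/20 = 40.0%, outside 42.6–65.4% ✗; longest run = 4 ✓ — fails.

Candidate 2 only.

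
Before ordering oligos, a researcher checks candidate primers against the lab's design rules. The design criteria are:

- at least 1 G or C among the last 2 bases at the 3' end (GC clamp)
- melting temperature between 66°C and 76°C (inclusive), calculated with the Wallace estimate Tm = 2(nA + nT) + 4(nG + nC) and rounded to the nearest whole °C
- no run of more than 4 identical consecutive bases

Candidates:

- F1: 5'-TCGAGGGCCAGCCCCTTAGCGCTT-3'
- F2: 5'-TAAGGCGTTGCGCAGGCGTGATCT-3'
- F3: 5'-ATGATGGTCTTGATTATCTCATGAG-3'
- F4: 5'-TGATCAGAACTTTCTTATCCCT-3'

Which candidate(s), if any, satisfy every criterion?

F1 (24 nt, A=3 T=5 G=7 C=9): 3' end TT has 0 G/C, need ≥1 ✗; Tm = 2·8 + 4·16 = 80°C, outside 66–76°C ✗; longest run = 4 ✓ — fails.
F2 (24 nt, A=4 T=6 G=9 C=5): 3' end CT has 1 G/C ✓; Tm = 2·10 + 4·14 = 76°C ✓; longest run = 2 ✓ — passes.
F3 (25 nt, A=6 T=10 G=6 C=3): 3' end AG has 1 G/C ✓; Tm = 2·16 + 4·9 = 68°C ✓; longest run = 2 ✓ — passes.
F4 (22 nt, A=5 T=9 G=2 C=6): 3' end CT has 1 G/C ✓; Tm = 2·14 + 4·8 = 60°C, outside 66–76°C ✗; longest run = 3 ✓ — fails.

F2 and F3.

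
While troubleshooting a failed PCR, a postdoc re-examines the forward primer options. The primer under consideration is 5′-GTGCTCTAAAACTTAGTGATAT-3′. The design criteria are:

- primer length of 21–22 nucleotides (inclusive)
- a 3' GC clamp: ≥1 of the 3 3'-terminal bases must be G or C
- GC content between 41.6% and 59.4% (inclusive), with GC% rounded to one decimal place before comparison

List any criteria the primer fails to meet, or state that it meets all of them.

Fails: GC clamp, GC content.

Base counts: A=7, T=8, G=4, C=3 (length 22).
length: length 22 ✓
GC clamp: 3' end TAT has 0 G/C, need ≥1 ✗
GC content: GC 7/22 = 31.8%, outside 41.6–59.4% ✗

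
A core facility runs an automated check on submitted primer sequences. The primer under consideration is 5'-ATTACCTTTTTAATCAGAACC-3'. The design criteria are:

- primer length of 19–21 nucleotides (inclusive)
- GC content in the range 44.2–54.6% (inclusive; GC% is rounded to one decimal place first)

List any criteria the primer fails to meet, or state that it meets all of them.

Fails: GC content.

Base counts: A=7, T=8, G=1, C=5 (length 21).
length: length 21 ✓
GC content: GC 6/21 = 28.6%, outside 44.2–54.6% ✗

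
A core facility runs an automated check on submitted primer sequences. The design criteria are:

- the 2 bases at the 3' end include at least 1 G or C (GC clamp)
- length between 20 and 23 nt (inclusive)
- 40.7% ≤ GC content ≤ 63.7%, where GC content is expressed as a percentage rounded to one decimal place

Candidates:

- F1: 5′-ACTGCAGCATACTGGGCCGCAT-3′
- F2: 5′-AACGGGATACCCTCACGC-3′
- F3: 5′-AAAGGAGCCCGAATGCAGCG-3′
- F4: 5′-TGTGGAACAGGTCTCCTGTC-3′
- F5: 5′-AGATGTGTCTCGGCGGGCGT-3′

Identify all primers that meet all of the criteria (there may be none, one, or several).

F3 and F4.

F1 (22 nt, A=5 T=4 G=6 C=7): 3' end AT has 0 G/C, need ≥1 ✗; length 22 ✓; GC 13/22 = 59.1% ✓ — fails.
F2 (18 nt, A=5 T=2 G=4 C=7): 3' end GC has 2 G/C ✓; length 18, outside 20–23 ✗; GC 11/18 = 61.1% ✓ — fails.
F3 (20 nt, A=7 T=1 G=7 C=5): 3' end CG has 2 G/C ✓; length 20 ✓; GC 12/20 = 60.0% ✓ — passes.
F4 (20 nt, A=3 T=6 G=6 C=5): 3' end TC has 1 G/C ✓; length 20 ✓; GC 11/20 = 55.0% ✓ — passes.
F5 (20 nt, A=2 T=5 G=9 C=4): 3' end GT has 1 G/C ✓; length 20 ✓; GC 13/20 = 65.0%, outside 40.7–63.7% ✗ — fails.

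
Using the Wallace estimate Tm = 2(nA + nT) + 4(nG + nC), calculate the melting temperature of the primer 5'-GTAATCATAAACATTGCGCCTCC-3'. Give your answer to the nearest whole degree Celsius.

66°C

Base counts: A=7, T=6, G=3, C=7 (length 23).
Tm = 2·(7+6) + 4·(3+7) = 2·13 + 4·10 = 26 + 40 = 66°C.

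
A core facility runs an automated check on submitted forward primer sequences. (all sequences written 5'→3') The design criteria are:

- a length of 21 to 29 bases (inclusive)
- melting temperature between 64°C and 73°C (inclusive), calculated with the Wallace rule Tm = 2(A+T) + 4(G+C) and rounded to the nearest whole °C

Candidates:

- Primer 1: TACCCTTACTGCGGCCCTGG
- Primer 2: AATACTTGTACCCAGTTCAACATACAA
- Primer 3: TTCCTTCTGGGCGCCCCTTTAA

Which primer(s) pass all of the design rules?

Primer 1 (20 nt, A=2 T=5 G=5 C=8): length 20, outside 21–29 ✗; Tm = 2·7 + 4·13 = 66°C ✓ — fails.
Primer 2 (27 nt, A=11 T=7 G=2 C=7): length 27 ✓; Tm = 2·18 + 4·9 = 72°C ✓ — passes.
Primer 3 (22 nt, A=2 T=8 G=4 C=8): length 22 ✓; Tm = 2·10 + 4·12 = 68°C ✓ — passes.

Primer 2 and Primer 3.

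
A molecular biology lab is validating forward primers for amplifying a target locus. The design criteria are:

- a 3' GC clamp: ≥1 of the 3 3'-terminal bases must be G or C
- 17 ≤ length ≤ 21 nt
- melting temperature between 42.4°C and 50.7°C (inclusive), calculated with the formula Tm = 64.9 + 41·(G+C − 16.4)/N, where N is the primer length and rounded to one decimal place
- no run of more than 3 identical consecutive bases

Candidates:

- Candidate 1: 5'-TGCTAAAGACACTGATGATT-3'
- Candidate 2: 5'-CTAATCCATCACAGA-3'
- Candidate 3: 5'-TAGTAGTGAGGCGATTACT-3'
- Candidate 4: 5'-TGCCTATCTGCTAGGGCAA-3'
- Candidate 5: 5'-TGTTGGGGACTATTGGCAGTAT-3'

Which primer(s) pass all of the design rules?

Candidate 1 (20 nt, A=7 T=6 G=4 C=3): 3' end ATT has 0 G/C, need ≥1 ✗; length 20 ✓; Tm = 64.9 + 41·(7 − 16.4)/20 = 45.6°C ✓; longest run = 3 ✓ — fails.
Candidate 2 (15 nt, A=6 T=3 G=1 C=5): 3' end AGA has 1 G/C ✓; length 15, outside 17–21 ✗; Tm = 64.9 + 41·(6 − 16.4)/15 = 36.5°C, outside 42.4–50.7°C ✗; longest run = 2 ✓ — fails.
Candidate 3 (19 nt, A=5 T=6 G=6 C=2): 3' end ACT has 1 G/C ✓; length 19 ✓; Tm = 64.9 + 41·(8 − 16.4)/19 = 46.8°C ✓; longest run = 2 ✓ — passes.
Candidate 4 (19 nt, A=4 T=5 G=5 C=5): 3' end CAA has 1 G/C ✓; length 19 ✓; Tm = 64.9 + 41·(10 − 16.4)/19 = 51.1°C, outside 42.4–50.7°C ✗; longest run = 3 ✓ — fails.
Candidate 5 (22 nt, A=4 T=8 G=8 C=2): 3' end TAT has 0 G/C, need ≥1 ✗; length 22, outside 17–21 ✗; Tm = 64.9 + 41·(10 − 16.4)/22 = 53.0°C, outside 42.4–50.7°C ✗; longest run = 4, exceeds 3 ✗ — fails.

Candidate 3 only.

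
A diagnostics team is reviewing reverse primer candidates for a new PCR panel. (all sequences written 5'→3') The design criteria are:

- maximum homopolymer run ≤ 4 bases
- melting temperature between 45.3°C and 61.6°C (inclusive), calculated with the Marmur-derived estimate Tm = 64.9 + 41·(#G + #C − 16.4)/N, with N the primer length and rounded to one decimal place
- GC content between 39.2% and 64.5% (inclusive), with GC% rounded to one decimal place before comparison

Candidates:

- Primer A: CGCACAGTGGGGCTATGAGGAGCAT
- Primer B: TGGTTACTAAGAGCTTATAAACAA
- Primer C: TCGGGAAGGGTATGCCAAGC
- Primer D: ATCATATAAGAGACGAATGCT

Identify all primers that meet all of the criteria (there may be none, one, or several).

Primer C only.

Primer A (25 nt, A=6 T=4 G=10 C=5): longest run = 4 ✓; Tm = 64.9 + 41·(15 − 16.4)/25 = 62.6°C, outside 45.3–61.6°C ✗; GC 15/25 = 60.0% ✓ — fails.
Primer B (24 nt, A=10 T=7 G=4 C=3): longest run = 3 ✓; Tm = 64.9 + 41·(7 − 16.4)/24 = 48.8°C ✓; GC 7/24 = 29.2%, outside 39.2–64.5% ✗ — fails.
Primer C (20 nt, A=5 T=3 G=8 C=4): longest run = 3 ✓; Tm = 64.9 + 41·(12 − 16.4)/20 = 55.9°C ✓; GC 12/20 = 60.0% ✓ — passes.
Primer D (21 nt, A=9 T=5 G=4 C=3): longest run = 2 ✓; Tm = 64.9 + 41·(7 − 16.4)/21 = 46.5°C ✓; GC 7/21 = 33.3%, outside 39.2–64.5% ✗ — fails.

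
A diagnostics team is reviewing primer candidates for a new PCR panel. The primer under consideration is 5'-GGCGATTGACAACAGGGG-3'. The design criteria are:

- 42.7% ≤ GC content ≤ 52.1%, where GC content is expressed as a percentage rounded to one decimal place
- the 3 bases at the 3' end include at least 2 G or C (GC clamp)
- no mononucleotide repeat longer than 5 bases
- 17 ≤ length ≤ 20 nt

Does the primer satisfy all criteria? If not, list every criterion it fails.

Fails: GC content.

Base counts: A=5, T=2, G=8, C=3 (length 18).
GC content: GC 11/18 = 61.1%, outside 42.7–52.1% ✗
GC clamp: 3' end GGG has 3 G/C ✓
homopolymer run: longest run = 4 ✓
length: length 18 ✓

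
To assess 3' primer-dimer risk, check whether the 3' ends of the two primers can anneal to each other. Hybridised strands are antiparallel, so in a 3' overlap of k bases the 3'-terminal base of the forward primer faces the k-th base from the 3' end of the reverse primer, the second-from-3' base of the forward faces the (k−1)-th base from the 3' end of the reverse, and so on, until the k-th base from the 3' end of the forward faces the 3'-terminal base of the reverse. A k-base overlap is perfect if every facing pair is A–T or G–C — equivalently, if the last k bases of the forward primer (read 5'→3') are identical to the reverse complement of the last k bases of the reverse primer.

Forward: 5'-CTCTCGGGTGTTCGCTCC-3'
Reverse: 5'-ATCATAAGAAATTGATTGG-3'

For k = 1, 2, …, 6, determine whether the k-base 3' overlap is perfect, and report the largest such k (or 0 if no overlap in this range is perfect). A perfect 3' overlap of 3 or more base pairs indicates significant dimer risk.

Last 6 bases (5'→3') — forward …CGCTCC, reverse …GATTGG.
Reverse complement of the reverse primer's last 6 bases: CCAATC; its first k bases are the reverse complement of the reverse primer's last k bases, so a perfect k-base overlap needs the forward primer's last k bases to equal them.
Comparing (forward last k vs required): k=1: C vs C ✓; k=2: CC vs CC ✓; k=3: TCC vs CCA ✗; k=4: CTCC vs CCAA ✗; k=5: GCTCC vs CCAAT ✗; k=6: CGCTCC vs CCAATC ✗.
Perfect overlaps at k = 1, 2; the largest is 2.

Longest perfect overlap: 2 complementary base pairs; below the dimer-risk threshold (threshold 3).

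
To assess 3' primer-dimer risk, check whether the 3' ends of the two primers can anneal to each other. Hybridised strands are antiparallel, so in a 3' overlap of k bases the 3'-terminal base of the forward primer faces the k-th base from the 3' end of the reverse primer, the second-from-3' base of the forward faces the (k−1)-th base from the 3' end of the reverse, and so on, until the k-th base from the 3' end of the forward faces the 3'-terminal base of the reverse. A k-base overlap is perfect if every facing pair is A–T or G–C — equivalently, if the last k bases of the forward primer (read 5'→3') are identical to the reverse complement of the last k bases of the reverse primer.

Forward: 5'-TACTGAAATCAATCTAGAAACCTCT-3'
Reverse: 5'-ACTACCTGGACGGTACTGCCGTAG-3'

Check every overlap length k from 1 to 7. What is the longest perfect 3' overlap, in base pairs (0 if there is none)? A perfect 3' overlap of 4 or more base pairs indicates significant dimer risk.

Last 7 bases (5'→3') — forward …AACCTCT, reverse …GCCGTAG.
Reverse complement of the reverse primer's last 7 bases: CTACGGC; its first k bases are the reverse complement of the reverse primer's last k bases, so a perfect k-base overlap needs the forward primer's last k bases to equal them.
Comparing (forward last k vs required): k=1: T vs C ✗; k=2: CT vs CT ✓; k=3: TCT vs CTA ✗; k=4: CTCT vs CTAC ✗; k=5: CCTCT vs CTACG ✗; k=6: ACCTCT vs CTACGG ✗; k=7: AACCTCT vs CTACGGC ✗.
Only k = 2 is perfect, so the longest perfect 3' overlap is 2.

Longest perfect overlap: 2 complementary base pairs; below the dimer-risk threshold (threshold 4).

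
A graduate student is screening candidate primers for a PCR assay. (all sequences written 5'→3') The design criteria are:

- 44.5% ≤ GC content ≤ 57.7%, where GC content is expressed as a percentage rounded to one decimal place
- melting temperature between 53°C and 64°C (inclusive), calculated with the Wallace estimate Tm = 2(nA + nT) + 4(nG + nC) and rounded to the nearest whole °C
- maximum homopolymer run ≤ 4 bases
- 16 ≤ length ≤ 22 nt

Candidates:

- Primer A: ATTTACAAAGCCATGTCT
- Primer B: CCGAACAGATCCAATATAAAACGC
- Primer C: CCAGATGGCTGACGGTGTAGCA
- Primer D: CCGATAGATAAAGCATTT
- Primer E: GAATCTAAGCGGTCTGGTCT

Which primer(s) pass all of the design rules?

Primer E only.

Primer A (18 nt, A=6 T=6 G=2 C=4): GC 6/18 = 33.3%, outside 44.5–57.7% ✗; Tm = 2·12 + 4·6 = 48°C, outside 53–64°C ✗; longest run = 3 ✓; length 18 ✓ — fails.
Primer B (24 nt, A=11 T=3 G=3 C=7): GC 10/24 = 41.7%, outside 44.5–57.7% ✗; Tm = 2·14 + 4·10 = 68°C, outside 53–64°C ✗; longest run = 4 ✓; length 24, outside 16–22 ✗ — fails.
Primer C (22 nt, A=5 T=4 G=8 C=5): GC 13/22 = 59.1%, outside 44.5–57.7% ✗; Tm = 2·9 + 4·13 = 70°C, outside 53–64°C ✗; longest run = 2 ✓; length 22 ✓ — fails.
Primer D (18 nt, A=7 T=5 G=3 C=3): GC 6/18 = 33.3%, outside 44.5–57.7% ✗; Tm = 2·12 + 4·6 = 48°C, outside 53–64°C ✗; longest run = 3 ✓; length 18 ✓ — fails.
Primer E (20 nt, A=4 T=6 G=6 C=4): GC 10/20 = 50.0% ✓; Tm = 2·10 + 4·10 = 60°C ✓; longest run = 2 ✓; length 20 ✓ — passes.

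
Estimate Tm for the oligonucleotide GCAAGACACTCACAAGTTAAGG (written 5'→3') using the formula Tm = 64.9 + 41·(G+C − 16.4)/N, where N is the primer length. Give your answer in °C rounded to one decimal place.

53.0°C

Base counts: A=9, T=3, G=5, C=5; G+C = 10, N = 22.
Tm = 64.9 + 41·(10 − 16.4)/22 = 64.9 + -262.40/22 = 53.0°C.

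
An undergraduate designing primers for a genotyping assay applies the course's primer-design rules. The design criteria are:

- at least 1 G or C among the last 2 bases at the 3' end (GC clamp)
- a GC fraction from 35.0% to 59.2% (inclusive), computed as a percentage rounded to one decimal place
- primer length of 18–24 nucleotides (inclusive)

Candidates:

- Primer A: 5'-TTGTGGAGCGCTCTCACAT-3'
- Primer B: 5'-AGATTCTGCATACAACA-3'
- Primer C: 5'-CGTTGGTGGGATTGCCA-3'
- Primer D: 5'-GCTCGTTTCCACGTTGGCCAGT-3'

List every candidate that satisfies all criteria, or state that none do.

Primer D only.

Primer A (19 nt, A=3 T=6 G=5 C=5): 3' end AT has 0 G/C, need ≥1 ✗; GC 10/19 = 52.6% ✓; length 19 ✓ — fails.
Primer B (17 nt, A=7 T=4 G=2 C=4): 3' end CA has 1 G/C ✓; GC 6/17 = 35.3% ✓; length 17, outside 18–24 ✗ — fails.
Primer C (17 nt, A=2 T=5 G=7 C=3): 3' end CA has 1 G/C ✓; GC 10/17 = 58.8% ✓; length 17, outside 18–24 ✗ — fails.
Primer D (22 nt, A=2 T=7 G=6 C=7): 3' end GT has 1 G/C ✓; GC 13/22 = 59.1% ✓; length 22 ✓ — passes.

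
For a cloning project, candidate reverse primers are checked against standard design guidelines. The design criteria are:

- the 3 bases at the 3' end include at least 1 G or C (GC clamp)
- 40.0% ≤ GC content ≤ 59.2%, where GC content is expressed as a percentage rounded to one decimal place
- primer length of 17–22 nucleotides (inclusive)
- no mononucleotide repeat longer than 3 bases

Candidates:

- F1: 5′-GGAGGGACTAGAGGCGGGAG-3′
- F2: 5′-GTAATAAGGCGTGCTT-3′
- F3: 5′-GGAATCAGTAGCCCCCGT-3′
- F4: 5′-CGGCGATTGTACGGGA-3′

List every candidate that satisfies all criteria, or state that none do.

None of the candidates satisfy all criteria.

F1 (20 nt, A=5 T=1 G=12 C=2): 3' end GAG has 2 G/C ✓; GC 14/20 = 70.0%, outside 40.0–59.2% ✗; length 20 ✓; longest run = 3 ✓ — fails.
F2 (16 nt, A=4 T=5 G=5 C=2): 3' end CTT has 1 G/C ✓; GC 7/16 = 43.8% ✓; length 16, outside 17–22 ✗; longest run = 2 ✓ — fails.
F3 (18 nt, A=4 T=3 G=5 C=6): 3' end CGT has 2 G/C ✓; GC 11/18 = 61.1%, outside 40.0–59.2% ✗; length 18 ✓; longest run = 5, exceeds 3 ✗ — fails.
F4 (16 nt, A=3 T=3 G=7 C=3): 3' end GGA has 2 G/C ✓; GC 10/16 = 62.5%, outside 40.0–59.2% ✗; length 16, outside 17–22 ✗; longest run = 3 ✓ — fails.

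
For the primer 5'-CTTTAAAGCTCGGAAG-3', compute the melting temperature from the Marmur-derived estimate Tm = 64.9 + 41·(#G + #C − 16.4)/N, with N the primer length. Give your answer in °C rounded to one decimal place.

40.8°C

Base counts: A=5, T=4, G=4, C=3; G+C = 7, N = 16.
Tm = 64.9 + 41·(7 − 16.4)/16 = 64.9 + -385.40/16 = 40.8°C.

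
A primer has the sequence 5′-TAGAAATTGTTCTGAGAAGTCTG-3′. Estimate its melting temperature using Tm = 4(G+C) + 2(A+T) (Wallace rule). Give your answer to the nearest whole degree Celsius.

Base counts: A=7, T=8, G=6, C=2 (length 23).
Tm = 2·(7+8) + 4·(6+2) = 2·15 + 4·8 = 30 + 32 = 62°C.

62°C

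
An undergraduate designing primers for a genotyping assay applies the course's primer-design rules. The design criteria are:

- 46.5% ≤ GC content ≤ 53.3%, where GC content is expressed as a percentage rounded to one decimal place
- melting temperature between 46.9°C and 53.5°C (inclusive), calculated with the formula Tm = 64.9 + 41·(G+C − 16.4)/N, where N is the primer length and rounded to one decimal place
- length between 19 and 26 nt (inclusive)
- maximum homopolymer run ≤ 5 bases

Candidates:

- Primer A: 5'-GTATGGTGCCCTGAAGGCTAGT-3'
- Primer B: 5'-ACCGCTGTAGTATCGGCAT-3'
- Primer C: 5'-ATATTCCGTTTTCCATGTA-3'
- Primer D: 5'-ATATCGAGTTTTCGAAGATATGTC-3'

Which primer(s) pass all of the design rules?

Primer B only.

Primer A (22 nt, A=4 T=6 G=8 C=4): GC 12/22 = 54.5%, outside 46.5–53.3% ✗; Tm = 64.9 + 41·(12 − 16.4)/22 = 56.7°C, outside 46.9–53.5°C ✗; length 22 ✓; longest run = 3 ✓ — fails.
Primer B (19 nt, A=4 T=5 G=5 C=5): GC 10/19 = 52.6% ✓; Tm = 64.9 + 41·(10 − 16.4)/19 = 51.1°C ✓; length 19 ✓; longest run = 2 ✓ — passes.
Primer C (19 nt, A=4 T=9 G=2 C=4): GC 6/19 = 31.6%, outside 46.5–53.3% ✗; Tm = 64.9 + 41·(6 − 16.4)/19 = 42.5°C, outside 46.9–53.5°C ✗; length 19 ✓; longest run = 4 ✓ — fails.
Primer D (24 nt, A=7 T=9 G=5 C=3): GC 8/24 = 33.3%, outside 46.5–53.3% ✗; Tm = 64.9 + 41·(8 − 16.4)/24 = 50.6°C ✓; length 24 ✓; longest run = 4 ✓ — fails.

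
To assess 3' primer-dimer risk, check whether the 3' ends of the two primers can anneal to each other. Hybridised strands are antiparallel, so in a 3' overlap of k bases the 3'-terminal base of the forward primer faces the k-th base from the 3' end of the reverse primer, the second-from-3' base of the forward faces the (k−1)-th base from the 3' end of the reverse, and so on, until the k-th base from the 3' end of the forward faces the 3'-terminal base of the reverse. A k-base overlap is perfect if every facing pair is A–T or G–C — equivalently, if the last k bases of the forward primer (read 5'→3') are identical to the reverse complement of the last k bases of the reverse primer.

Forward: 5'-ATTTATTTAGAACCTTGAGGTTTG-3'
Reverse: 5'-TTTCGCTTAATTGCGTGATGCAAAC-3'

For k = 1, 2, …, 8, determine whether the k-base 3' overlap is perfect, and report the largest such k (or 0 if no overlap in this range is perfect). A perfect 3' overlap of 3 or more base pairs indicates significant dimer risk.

Longest perfect overlap: 5 complementary base pairs; significant dimer risk (threshold 3).

Last 8 bases (5'→3') — forward …GAGGTTTG, reverse …ATGCAAAC.
Reverse complement of the reverse primer's last 8 bases: GTTTGCAT; its first k bases are the reverse complement of the reverse primer's last k bases, so a perfect k-base overlap needs the forward primer's last k bases to equal them.
Comparing (forward last k vs required): k=1: G vs G ✓; k=2: TG vs GT ✗; k=3: TTG vs GTT ✗; k=4: TTTG vs GTTT ✗; k=5: GTTTG vs GTTTG ✓; k=6: GGTTTG vs GTTTGC ✗; k=7: AGGTTTG vs GTTTGCA ✗; k=8: GAGGTTTG vs GTTTGCAT ✗.
Perfect overlaps at k = 1, 5; the largest is 5.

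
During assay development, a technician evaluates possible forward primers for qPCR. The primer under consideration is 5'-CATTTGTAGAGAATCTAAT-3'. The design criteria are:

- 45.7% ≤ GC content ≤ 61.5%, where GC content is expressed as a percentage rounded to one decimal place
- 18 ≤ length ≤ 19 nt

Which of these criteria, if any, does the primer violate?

Fails: GC content.

Base counts: A=7, T=7, G=3, C=2 (length 19).
GC content: GC 5/19 = 26.3%, outside 45.7–61.5% ✗
length: length 19 ✓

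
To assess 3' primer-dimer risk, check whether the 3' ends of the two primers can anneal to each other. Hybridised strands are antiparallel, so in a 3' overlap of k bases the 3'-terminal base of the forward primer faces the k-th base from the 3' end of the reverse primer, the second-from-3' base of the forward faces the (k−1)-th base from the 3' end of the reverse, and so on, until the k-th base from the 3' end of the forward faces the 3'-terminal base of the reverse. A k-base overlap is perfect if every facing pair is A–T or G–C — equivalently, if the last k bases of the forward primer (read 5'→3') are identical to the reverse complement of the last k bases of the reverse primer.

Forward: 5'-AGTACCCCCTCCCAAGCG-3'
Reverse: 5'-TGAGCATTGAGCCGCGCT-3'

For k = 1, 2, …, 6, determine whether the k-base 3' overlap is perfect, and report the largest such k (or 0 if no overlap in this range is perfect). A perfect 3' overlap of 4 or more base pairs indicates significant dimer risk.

Longest perfect overlap: 4 complementary base pairs; significant dimer risk (threshold 4).

Last 6 bases (5'→3') — forward …CAAGCG, reverse …CGCGCT.
Reverse complement of the reverse primer's last 6 bases: AGCGCG; its first k bases are the reverse complement of the reverse primer's last k bases, so a perfect k-base overlap needs the forward primer's last k bases to equal them.
Comparing (forward last k vs required): k=1: G vs A ✗; k=2: CG vs AG ✗; k=3: GCG vs AGC ✗; k=4: AGCG vs AGCG ✓; k=5: AAGCG vs AGCGC ✗; k=6: CAAGCG vs AGCGCG ✗.
Only k = 4 is perfect, so the longest perfect 3' overlap is 4.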